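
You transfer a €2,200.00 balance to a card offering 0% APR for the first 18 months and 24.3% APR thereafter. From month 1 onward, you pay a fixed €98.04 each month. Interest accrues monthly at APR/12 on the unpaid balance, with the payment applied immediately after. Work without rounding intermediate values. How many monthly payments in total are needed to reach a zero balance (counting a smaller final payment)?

Promo months 1–18 at r₀ = 0%/12 = 0; months 19+ at r₁ = 24.3%/12 = 0.02025.
After month 18 (no interest yet): B = €2,200.00 − 18·€98.04 = €435.28.
Then at r₁ with €98.04/mo: n₂ = −ln(1 − r₁·B/P)/ln(1+r₁) ≈ 4.70 → 5 more payments.

23 months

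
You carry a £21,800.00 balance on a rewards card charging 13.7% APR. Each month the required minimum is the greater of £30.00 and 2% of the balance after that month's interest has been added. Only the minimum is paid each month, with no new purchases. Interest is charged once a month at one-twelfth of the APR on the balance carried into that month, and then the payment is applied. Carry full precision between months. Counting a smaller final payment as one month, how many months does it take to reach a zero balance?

377 months

Monthly rate r = 13.7%/12 = 1.14167% = 0.0114167.
While 2% of the post-interest balance exceeds £30.00, each month B ← (B·(1+r))·(1 − 0.02), i.e. B shrinks by the factor (1+r)·0.98 = 0.99119.
This holds for months 1–304. Entering month 305 the balance is £1,478.89; 2% of the post-interest balance is now below £30.00, so the flat £30.00 minimum applies from here.
From month 305 a fixed £30.00 at rate r clears £1,478.89 in 73 more payments. Total: 304 + 73 = 377 months.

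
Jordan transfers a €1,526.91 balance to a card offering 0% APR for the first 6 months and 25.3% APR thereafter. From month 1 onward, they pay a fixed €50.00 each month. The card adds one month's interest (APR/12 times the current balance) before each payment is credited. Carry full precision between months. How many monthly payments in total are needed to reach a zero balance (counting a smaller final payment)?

Promo months 1–6 at r₀ = 0%/12 = 0; months 7+ at r₁ = 25.3%/12 = 0.0210833.
After month 6 (no interest yet): B = €1,526.91 − 6·€50.00 = €1,226.91.
Then at r₁ with €50.00/mo: n₂ = −ln(1 − r₁·B/P)/ln(1+r₁) ≈ 34.91 → 35 more payments.

41 payments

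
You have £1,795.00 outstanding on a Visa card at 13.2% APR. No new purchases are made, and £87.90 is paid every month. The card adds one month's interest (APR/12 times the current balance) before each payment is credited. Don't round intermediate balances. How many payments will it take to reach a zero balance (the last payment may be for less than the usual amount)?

24 payments

Monthly rate r = 13.2%/12 = 1.1% = 0.011.
Recurrence: B ← B·(1+r) − £87.90.
Month 1: interest £19.74; balance after payment £1,726.84.
Month 2: interest £19.00; balance after payment £1,657.94.
Closed form: n = −ln(1 − rB₀/P)/ln(1+r) = −ln(0.77537)/ln(1.011) ≈ 23.256, so the balance reaches zero during payment 24.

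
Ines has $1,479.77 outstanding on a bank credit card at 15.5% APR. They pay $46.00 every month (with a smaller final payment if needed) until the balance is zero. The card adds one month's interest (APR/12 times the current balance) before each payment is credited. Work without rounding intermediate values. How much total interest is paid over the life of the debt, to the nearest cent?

$445.09

Monthly rate r = 15.5%/12 = 1.29167% = 0.0129167.
Payoff takes n = ⌈−ln(1 − rB₀/P)/ln(1+r)⌉ = ⌈41.844⌉ = 42 payments; the last is $38.86.
Total paid = 41·$46.00 + $38.86 = $1,924.86.
Total interest = total paid − principal = $1,924.86 − $1,479.77 = $445.09.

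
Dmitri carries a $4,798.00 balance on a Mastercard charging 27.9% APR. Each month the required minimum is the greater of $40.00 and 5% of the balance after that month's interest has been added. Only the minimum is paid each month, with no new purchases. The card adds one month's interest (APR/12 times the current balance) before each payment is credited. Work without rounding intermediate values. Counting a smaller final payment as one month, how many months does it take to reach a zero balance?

Monthly rate r = 27.9%/12 = 2.325% = 0.02325.
While 5% of the post-interest balance exceeds $40.00, each month B ← (B·(1+r))·(1 − 0.05), i.e. B shrinks by the factor (1+r)·0.95 = 0.97209.
This holds for months 1–65. Entering month 66 the balance is $761.92; 5% of the post-interest balance is now below $40.00, so the flat $40.00 minimum applies from here.
From month 66 a fixed $40.00 at rate r clears $761.92 in 26 more payments. Total: 65 + 26 = 91 months.

91 months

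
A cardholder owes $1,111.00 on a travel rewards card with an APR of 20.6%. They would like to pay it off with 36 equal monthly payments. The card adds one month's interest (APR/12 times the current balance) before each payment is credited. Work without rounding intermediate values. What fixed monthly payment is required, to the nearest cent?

$41.63

Monthly rate r = 20.6%/12 = 1.71667% = 0.0171667.
Level-payment amortization: P = B₀·r / (1 − (1+r)^(−n)) = 1111.00·0.0171667 / (1 − 1.01717^(−36)).
Denominator 1 − (1+r)^(−36) = 0.458144239.
P = 19.0722 / 0.458144239 ≈ 41.63.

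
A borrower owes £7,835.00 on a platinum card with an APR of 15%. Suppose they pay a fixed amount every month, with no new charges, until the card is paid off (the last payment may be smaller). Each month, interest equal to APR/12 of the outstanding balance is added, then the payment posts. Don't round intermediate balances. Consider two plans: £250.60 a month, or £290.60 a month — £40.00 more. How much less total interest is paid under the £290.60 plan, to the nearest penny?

£383.63

Monthly rate r = 15%/12 = 1.25% = 0.0125.
At £250.60/mo: n = ⌈−ln(1 − rB₀/P)/ln(1+r)⌉ = 40 payments (last £225.08); total interest = total paid − £7,835.00 = £2,163.48.
At £290.60/mo: 34 payments (last £25.05); total interest £1,779.85.
Interest saved = £2,163.48 − £1,779.85 = £383.63.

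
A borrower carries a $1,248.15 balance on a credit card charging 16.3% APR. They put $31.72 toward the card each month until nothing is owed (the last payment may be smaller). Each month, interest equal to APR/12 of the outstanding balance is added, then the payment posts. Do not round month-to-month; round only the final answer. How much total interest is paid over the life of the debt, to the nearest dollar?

Monthly rate r = 16.3%/12 = 1.35833% = 0.0135833.
Payoff takes n = ⌈−ln(1 − rB₀/P)/ln(1+r)⌉ = ⌈56.673⌉ = 57 payments; the last is $21.38.
Total paid = 56·$31.72 + $21.38 = $1,797.70.
Total interest = total paid − principal = $1,797.70 − $1,248.15 = $549.55.

$550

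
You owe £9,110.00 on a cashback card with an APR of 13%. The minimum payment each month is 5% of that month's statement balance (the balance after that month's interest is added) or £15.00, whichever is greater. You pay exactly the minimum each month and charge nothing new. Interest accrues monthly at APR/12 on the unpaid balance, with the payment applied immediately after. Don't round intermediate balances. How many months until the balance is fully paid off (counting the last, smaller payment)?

107 months

Monthly rate r = 13%/12 = 1.08333% = 0.0108333.
While 5% of the post-interest balance exceeds £15.00, each month B ← (B·(1+r))·(1 − 0.05), i.e. B shrinks by the factor (1+r)·0.95 = 0.96029.
This holds for months 1–85. Entering month 86 the balance is £290.93; 5% of the post-interest balance is now below £15.00, so the flat £15.00 minimum applies from here.
From month 86 a fixed £15.00 at rate r clears £290.93 in 22 more payments. Total: 85 + 22 = 107 months.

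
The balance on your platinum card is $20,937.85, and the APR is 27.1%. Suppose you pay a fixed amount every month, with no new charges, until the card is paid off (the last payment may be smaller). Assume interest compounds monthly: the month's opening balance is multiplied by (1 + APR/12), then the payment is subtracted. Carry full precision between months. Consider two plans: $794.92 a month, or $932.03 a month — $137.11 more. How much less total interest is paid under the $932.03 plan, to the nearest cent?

$2,614.27

Monthly rate r = 27.1%/12 = 2.25833% = 0.0225833.
At $794.92/mo: n = ⌈−ln(1 − rB₀/P)/ln(1+r)⌉ = 41 payments (last $364.47); total interest = total paid − $20,937.85 = $11,223.42.
At $932.03/mo: 32 payments (last $654.07); total interest $8,609.15.
Interest saved = $11,223.42 − $8,609.15 = $2,614.27.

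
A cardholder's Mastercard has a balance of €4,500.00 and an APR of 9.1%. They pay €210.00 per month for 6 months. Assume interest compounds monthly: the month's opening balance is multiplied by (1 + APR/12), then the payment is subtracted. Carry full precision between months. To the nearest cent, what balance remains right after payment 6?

€3,424.54

Monthly rate r = 9.1%/12 = 0.758333% = 0.00758333.
Each month: B ← B·(1+r) − €210.00.
Month 1: interest €34.12; balance after payment €4,324.12.
Month 2: interest €32.79; balance after payment €4,146.92.
Month 3: interest €31.45; balance after payment €3,968.36.
Month 4: interest €30.09; balance after payment €3,788.46.
Month 5: interest €28.73; balance after payment €3,607.19.
Month 6: interest €27.35; balance after payment €3,424.54.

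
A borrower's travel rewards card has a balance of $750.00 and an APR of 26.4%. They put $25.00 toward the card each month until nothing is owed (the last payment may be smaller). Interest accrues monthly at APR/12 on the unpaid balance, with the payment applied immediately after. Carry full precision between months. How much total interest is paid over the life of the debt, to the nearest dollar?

Monthly rate r = 26.4%/12 = 2.2% = 0.022.
Payoff takes n = ⌈−ln(1 − rB₀/P)/ln(1+r)⌉ = ⌈49.574⌉ = 50 payments; the last is $14.42.
Total paid = 49·$25.00 + $14.42 = $1,239.42.
Total interest = total paid − principal = $1,239.42 − $750.00 = $489.42.

$489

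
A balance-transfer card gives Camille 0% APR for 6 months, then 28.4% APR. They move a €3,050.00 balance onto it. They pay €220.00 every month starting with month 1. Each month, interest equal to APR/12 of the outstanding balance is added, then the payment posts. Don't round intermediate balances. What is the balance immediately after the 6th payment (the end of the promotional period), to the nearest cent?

€1,730.00

Promo months 1–6 at r₀ = 0%/12 = 0; months 7+ at r₁ = 28.4%/12 = 0.0236667.
After month 6 (no interest yet): B = €3,050.00 − 6·€220.00 = €1,730.00.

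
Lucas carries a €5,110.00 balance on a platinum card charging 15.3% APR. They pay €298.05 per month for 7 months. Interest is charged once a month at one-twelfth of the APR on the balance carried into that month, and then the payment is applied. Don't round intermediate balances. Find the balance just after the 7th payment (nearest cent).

€3,416.02

Monthly rate r = 15.3%/12 = 1.275% = 0.01275.
Each month: B ← B·(1+r) − €298.05.
Month 1: interest €65.15; balance after payment €4,877.10.
Month 2: interest €62.18; balance after payment €4,641.24.
Month 3: interest €59.18; balance after payment €4,402.36.
Month 4: interest €56.13; balance after payment €4,160.44.
Month 5: interest €53.05; balance after payment €3,915.44.
Month 6: interest €49.92; balance after payment €3,667.31.
Month 7: interest €46.76; balance after payment €3,416.02.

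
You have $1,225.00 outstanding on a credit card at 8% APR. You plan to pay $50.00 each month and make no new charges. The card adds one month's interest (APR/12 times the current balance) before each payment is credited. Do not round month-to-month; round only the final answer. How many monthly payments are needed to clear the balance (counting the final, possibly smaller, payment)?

Monthly rate r = 8%/12 = 0.666667% = 0.00666667.
Recurrence: B ← B·(1+r) − $50.00.
Month 1: interest $8.17; balance after payment $1,183.17.
Month 2: interest $7.89; balance after payment $1,141.05.
Closed form: n = −ln(1 − rB₀/P)/ln(1+r) = −ln(0.83667)/ln(1.00667) ≈ 26.838, so the balance reaches zero during payment 27.

27 months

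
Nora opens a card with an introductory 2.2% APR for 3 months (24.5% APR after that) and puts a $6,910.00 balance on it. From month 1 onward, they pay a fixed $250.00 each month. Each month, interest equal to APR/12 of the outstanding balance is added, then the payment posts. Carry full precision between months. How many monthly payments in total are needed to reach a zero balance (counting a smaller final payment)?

Promo months 1–3 at r₀ = 2.2%/12 = 0.00183333; months 4+ at r₁ = 24.5%/12 = 0.0204167.
After month 3: iterate B ← B·(1+r₀) − $250.00 for 3 months → $6,196.70.
Then at r₁ with $250.00/mo: n₂ = −ln(1 − r₁·B/P)/ln(1+r₁) ≈ 34.90 → 35 more payments.

38 payments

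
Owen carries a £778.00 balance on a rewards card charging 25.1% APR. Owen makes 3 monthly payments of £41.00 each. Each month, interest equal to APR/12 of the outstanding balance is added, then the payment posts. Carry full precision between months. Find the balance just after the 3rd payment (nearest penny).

Monthly rate r = 25.1%/12 = 2.09167% = 0.0209167.
Each month: B ← B·(1+r) − £41.00.
Month 1: interest £16.27; balance after payment £753.27.
Month 2: interest £15.76; balance after payment £728.03.
Month 3: interest £15.23; balance after payment £702.26.

£702.26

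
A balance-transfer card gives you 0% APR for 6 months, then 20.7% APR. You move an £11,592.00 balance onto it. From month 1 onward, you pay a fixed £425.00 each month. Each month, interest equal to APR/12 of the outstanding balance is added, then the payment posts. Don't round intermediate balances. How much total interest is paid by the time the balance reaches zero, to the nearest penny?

Promo months 1–6 at r₀ = 0%/12 = 0; months 7+ at r₁ = 20.7%/12 = 0.01725.
After month 6 (no interest yet): B = £11,592.00 − 6·£425.00 = £9,042.00.
Then at r₁ with £425.00/mo: n₂ = −ln(1 − r₁·B/P)/ln(1+r₁) ≈ 26.74 → 27 more payments.
Total paid = 32·£425.00 + £313.99 = £13,913.99; interest = £13,913.99 − £11,592.00 = £2,321.99.

£2,321.99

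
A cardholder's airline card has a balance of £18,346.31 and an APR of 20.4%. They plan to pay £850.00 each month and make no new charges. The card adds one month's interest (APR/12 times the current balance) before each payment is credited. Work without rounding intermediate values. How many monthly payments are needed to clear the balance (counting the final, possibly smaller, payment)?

Monthly rate r = 20.4%/12 = 1.7% = 0.017.
Recurrence: B ← B·(1+r) − £850.00.
Month 1: interest £311.89; balance after payment £17,808.20.
Month 2: interest £302.74; balance after payment £17,260.94.
Closed form: n = −ln(1 − rB₀/P)/ln(1+r) = −ln(0.63307)/ln(1.017) ≈ 27.120, so the balance reaches zero during payment 28.

28 months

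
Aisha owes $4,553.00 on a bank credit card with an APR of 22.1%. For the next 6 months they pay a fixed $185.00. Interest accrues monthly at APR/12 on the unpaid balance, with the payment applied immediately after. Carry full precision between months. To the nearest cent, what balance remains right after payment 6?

Monthly rate r = 22.1%/12 = 1.84167% = 0.0184167.
Each month: B ← B·(1+r) − $185.00.
Month 1: interest $83.85; balance after payment $4,451.85.
Month 2: interest $81.99; balance after payment $4,348.84.
Month 3: interest $80.09; balance after payment $4,243.93.
Month 4: interest $78.16; balance after payment $4,137.09.
Month 5: interest $76.19; balance after payment $4,028.28.
Month 6: interest $74.19; balance after payment $3,917.47.

$3,917.47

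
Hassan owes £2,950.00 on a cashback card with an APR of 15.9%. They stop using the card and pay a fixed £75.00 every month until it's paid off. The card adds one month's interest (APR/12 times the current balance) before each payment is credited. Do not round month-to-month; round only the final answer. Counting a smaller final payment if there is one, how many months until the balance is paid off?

Monthly rate r = 15.9%/12 = 1.325% = 0.01325.
Recurrence: B ← B·(1+r) − £75.00.
Month 1: interest £39.09; balance after payment £2,914.09.
Month 2: interest £38.61; balance after payment £2,877.70.
Closed form: n = −ln(1 − rB₀/P)/ln(1+r) = −ln(0.47883)/ln(1.01325) ≈ 55.945, so the balance reaches zero during payment 56.

56 months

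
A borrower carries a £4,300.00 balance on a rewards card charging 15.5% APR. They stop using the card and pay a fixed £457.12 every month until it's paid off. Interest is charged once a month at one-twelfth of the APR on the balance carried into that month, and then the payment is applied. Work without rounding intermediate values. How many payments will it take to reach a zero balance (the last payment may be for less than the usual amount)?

11 months

Monthly rate r = 15.5%/12 = 1.29167% = 0.0129167.
Recurrence: B ← B·(1+r) − £457.12.
Month 1: interest £55.54; balance after payment £3,898.42.
Month 2: interest £50.35; balance after payment £3,491.66.
Closed form: n = −ln(1 − rB₀/P)/ln(1+r) = −ln(0.8785)/ln(1.01292) ≈ 10.094, so the balance reaches zero during payment 11.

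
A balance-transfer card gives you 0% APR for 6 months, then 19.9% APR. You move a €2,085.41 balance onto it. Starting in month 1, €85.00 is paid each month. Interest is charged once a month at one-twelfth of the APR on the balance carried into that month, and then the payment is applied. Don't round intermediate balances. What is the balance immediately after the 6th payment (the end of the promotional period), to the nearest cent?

€1,575.41

Promo months 1–6 at r₀ = 0%/12 = 0; months 7+ at r₁ = 19.9%/12 = 0.0165833.
After month 6 (no interest yet): B = €2,085.41 − 6·€85.00 = €1,575.41.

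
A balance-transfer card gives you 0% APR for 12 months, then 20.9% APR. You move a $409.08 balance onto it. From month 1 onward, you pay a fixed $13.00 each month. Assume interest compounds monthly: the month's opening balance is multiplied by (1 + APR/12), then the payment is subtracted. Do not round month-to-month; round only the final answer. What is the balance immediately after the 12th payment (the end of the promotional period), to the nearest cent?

Promo months 1–12 at r₀ = 0%/12 = 0; months 13+ at r₁ = 20.9%/12 = 0.0174167.
After month 12 (no interest yet): B = $409.08 − 12·$13.00 = $253.08.

$253.08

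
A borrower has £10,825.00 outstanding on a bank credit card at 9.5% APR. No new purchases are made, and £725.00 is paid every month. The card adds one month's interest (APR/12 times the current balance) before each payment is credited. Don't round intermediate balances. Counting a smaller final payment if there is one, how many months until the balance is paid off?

16 payments

Monthly rate r = 9.5%/12 = 0.791667% = 0.00791667.
Recurrence: B ← B·(1+r) − £725.00.
Month 1: interest £85.70; balance after payment £10,185.70.
Month 2: interest £80.64; balance after payment £9,541.33.
Closed form: n = −ln(1 − rB₀/P)/ln(1+r) = −ln(0.8818)/ln(1.00792) ≈ 15.953, so the balance reaches zero during payment 16.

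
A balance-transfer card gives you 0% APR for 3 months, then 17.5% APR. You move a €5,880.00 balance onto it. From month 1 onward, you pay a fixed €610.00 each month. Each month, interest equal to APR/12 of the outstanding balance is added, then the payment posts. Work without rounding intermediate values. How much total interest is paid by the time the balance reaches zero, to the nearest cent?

€240.85

Promo months 1–3 at r₀ = 0%/12 = 0; months 4+ at r₁ = 17.5%/12 = 0.0145833.
After month 3 (no interest yet): B = €5,880.00 − 3·€610.00 = €4,050.00.
Then at r₁ with €610.00/mo: n₂ = −ln(1 − r₁·B/P)/ln(1+r₁) ≈ 7.03 → 8 more payments.
Total paid = 10·€610.00 + €20.85 = €6,120.85; interest = €6,120.85 − €5,880.00 = €240.85.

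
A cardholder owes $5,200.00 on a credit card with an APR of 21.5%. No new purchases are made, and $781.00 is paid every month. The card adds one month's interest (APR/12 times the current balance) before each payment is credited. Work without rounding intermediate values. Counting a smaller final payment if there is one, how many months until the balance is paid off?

Monthly rate r = 21.5%/12 = 1.79167% = 0.0179167.
Recurrence: B ← B·(1+r) − $781.00.
Month 1: interest $93.17; balance after payment $4,512.17.
Month 2: interest $80.84; balance after payment $3,812.01.
Closed form: n = −ln(1 − rB₀/P)/ln(1+r) = −ln(0.88071)/ln(1.01792) ≈ 7.153, so the balance reaches zero during payment 8.

8 payments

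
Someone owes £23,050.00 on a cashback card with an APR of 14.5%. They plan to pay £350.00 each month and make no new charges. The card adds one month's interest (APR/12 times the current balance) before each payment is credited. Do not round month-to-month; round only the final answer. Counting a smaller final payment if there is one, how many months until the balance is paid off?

133 months

Monthly rate r = 14.5%/12 = 1.20833% = 0.0120833.
Recurrence: B ← B·(1+r) − £350.00.
Month 1: interest £278.52; balance after payment £22,978.52.
Month 2: interest £277.66; balance after payment £22,906.18.
Closed form: n = −ln(1 − rB₀/P)/ln(1+r) = −ln(0.20423)/ln(1.01208) ≈ 132.257, so the balance reaches zero during payment 133.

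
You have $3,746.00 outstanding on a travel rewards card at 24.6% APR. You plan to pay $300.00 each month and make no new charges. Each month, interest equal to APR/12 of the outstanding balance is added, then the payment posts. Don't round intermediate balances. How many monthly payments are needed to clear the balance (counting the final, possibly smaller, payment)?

15 months

Monthly rate r = 24.6%/12 = 2.05% = 0.0205.
Recurrence: B ← B·(1+r) − $300.00.
Month 1: interest $76.79; balance after payment $3,522.79.
Month 2: interest $72.22; balance after payment $3,295.01.
Closed form: n = −ln(1 − rB₀/P)/ln(1+r) = −ln(0.74402)/ln(1.0205) ≈ 14.571, so the balance reaches zero during payment 15.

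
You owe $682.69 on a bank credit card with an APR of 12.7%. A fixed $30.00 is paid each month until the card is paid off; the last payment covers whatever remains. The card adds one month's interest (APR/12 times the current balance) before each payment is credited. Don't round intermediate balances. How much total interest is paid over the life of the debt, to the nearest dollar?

Monthly rate r = 12.7%/12 = 1.05833% = 0.0105833.
Payoff takes n = ⌈−ln(1 − rB₀/P)/ln(1+r)⌉ = ⌈26.173⌉ = 27 payments; the last is $5.21.
Total paid = 26·$30.00 + $5.21 = $785.21.
Total interest = total paid − principal = $785.21 − $682.69 = $102.52.

$103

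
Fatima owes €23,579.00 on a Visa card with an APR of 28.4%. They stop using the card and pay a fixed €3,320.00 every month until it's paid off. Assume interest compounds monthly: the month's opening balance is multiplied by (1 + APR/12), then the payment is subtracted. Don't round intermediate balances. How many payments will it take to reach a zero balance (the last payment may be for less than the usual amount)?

Monthly rate r = 28.4%/12 = 2.36667% = 0.0236667.
Recurrence: B ← B·(1+r) − €3,320.00.
Month 1: interest €558.04; balance after payment €20,817.04.
Month 2: interest €492.67; balance after payment €17,989.71.
Closed form: n = −ln(1 − rB₀/P)/ln(1+r) = −ln(0.83192)/ln(1.02367) ≈ 7.867, so the balance reaches zero during payment 8.

8 months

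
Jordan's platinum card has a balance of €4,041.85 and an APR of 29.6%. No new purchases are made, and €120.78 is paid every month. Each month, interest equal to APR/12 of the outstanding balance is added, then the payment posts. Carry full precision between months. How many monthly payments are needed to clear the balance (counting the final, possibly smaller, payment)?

72 months

Monthly rate r = 29.6%/12 = 2.46667% = 0.0246667.
Recurrence: B ← B·(1+r) − €120.78.
Month 1: interest €99.70; balance after payment €4,020.77.
Month 2: interest €99.18; balance after payment €3,999.17.
Closed form: n = −ln(1 − rB₀/P)/ln(1+r) = −ln(0.17454)/ln(1.02467) ≈ 71.637, so the balance reaches zero during payment 72.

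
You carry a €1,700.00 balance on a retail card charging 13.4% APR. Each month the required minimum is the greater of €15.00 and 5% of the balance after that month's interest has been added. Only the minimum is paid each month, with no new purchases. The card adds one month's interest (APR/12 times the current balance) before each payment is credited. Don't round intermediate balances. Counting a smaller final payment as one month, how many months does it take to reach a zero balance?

Monthly rate r = 13.4%/12 = 1.11667% = 0.0111667.
While 5% of the post-interest balance exceeds €15.00, each month B ← (B·(1+r))·(1 − 0.05), i.e. B shrinks by the factor (1+r)·0.95 = 0.96061.
This holds for months 1–44. Entering month 45 the balance is €290.06; 5% of the post-interest balance is now below €15.00, so the flat €15.00 minimum applies from here.
From month 45 a fixed €15.00 at rate r clears €290.06 in 22 more payments. Total: 44 + 22 = 66 months.

66 months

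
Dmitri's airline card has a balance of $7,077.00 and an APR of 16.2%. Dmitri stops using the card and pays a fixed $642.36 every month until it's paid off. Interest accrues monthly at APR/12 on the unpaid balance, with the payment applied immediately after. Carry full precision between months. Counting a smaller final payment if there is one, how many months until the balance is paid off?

13 months

Monthly rate r = 16.2%/12 = 1.35% = 0.0135.
Recurrence: B ← B·(1+r) − $642.36.
Month 1: interest $95.54; balance after payment $6,530.18.
Month 2: interest $88.16; balance after payment $5,975.98.
Closed form: n = −ln(1 − rB₀/P)/ln(1+r) = −ln(0.85127)/ln(1.0135) ≈ 12.008, so the balance reaches zero during payment 13.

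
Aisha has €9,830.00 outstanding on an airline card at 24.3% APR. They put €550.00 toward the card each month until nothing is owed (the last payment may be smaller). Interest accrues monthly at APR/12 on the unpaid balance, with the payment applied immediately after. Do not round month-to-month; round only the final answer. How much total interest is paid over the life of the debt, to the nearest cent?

€2,497.58

Monthly rate r = 24.3%/12 = 2.025% = 0.02025.
Payoff takes n = ⌈−ln(1 − rB₀/P)/ln(1+r)⌉ = ⌈22.411⌉ = 23 payments; the last is €227.58.
Total paid = 22·€550.00 + €227.58 = €12,327.58.
Total interest = total paid − principal = €12,327.58 − €9,830.00 = €2,497.58.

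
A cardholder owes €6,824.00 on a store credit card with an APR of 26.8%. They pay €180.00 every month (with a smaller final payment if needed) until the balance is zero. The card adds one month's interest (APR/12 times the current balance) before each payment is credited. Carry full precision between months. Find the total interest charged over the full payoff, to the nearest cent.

€8,458.18

Monthly rate r = 26.8%/12 = 2.23333% = 0.0223333.
Payoff takes n = ⌈−ln(1 − rB₀/P)/ln(1+r)⌉ = ⌈84.900⌉ = 85 payments; the last is €162.18.
Total paid = 84·€180.00 + €162.18 = €15,282.18.
Total interest = total paid − principal = €15,282.18 − €6,824.00 = €8,458.18.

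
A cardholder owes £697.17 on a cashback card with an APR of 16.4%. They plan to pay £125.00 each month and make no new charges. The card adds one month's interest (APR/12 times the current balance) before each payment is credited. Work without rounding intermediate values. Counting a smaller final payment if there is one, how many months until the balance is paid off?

Monthly rate r = 16.4%/12 = 1.36667% = 0.0136667.
Recurrence: B ← B·(1+r) − £125.00.
Month 1: interest £9.53; balance after payment £581.70.
Month 2: interest £7.95; balance after payment £464.65.
Month 3: interest £6.35; balance after payment £346.00.
Month 4: interest £4.73; balance after payment £225.73.
Month 5: interest £3.08; balance after payment £103.81.
Month 6: interest £1.42; balance after payment £0.00.

6 months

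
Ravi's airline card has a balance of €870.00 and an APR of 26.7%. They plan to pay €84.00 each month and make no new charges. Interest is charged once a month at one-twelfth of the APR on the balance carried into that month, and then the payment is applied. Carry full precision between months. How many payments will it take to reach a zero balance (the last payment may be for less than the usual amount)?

Monthly rate r = 26.7%/12 = 2.225% = 0.02225.
Recurrence: B ← B·(1+r) − €84.00.
Month 1: interest €19.36; balance after payment €805.36.
Month 2: interest €17.92; balance after payment €739.28.
Closed form: n = −ln(1 − rB₀/P)/ln(1+r) = −ln(0.76955)/ln(1.02225) ≈ 11.903, so the balance reaches zero during payment 12.

12 payments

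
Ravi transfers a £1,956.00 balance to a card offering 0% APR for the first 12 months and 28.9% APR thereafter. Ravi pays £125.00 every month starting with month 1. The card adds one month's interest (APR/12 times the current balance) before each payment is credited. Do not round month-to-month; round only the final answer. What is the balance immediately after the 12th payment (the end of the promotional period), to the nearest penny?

Promo months 1–12 at r₀ = 0%/12 = 0; months 13+ at r₁ = 28.9%/12 = 0.0240833.
After month 12 (no interest yet): B = £1,956.00 − 12·£125.00 = £456.00.

£456.00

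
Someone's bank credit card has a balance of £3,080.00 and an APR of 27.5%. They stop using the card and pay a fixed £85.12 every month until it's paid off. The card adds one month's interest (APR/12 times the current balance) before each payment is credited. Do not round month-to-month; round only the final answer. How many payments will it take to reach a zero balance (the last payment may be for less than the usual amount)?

Monthly rate r = 27.5%/12 = 2.29167% = 0.0229167.
Recurrence: B ← B·(1+r) − £85.12.
Month 1: interest £70.58; balance after payment £3,065.46.
Month 2: interest £70.25; balance after payment £3,050.59.
Closed form: n = −ln(1 − rB₀/P)/ln(1+r) = −ln(0.17078)/ln(1.02292) ≈ 78.003, so the balance reaches zero during payment 79.

79 months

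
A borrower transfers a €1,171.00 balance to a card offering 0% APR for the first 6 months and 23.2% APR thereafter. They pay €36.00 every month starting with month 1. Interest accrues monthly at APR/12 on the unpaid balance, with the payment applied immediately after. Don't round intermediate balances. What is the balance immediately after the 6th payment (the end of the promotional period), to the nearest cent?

€955.00

Promo months 1–6 at r₀ = 0%/12 = 0; months 7+ at r₁ = 23.2%/12 = 0.0193333.
After month 6 (no interest yet): B = €1,171.00 − 6·€36.00 = €955.00.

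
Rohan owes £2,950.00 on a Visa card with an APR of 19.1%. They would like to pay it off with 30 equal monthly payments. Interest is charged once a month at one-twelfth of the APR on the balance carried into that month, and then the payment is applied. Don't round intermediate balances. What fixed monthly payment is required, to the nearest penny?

Monthly rate r = 19.1%/12 = 1.59167% = 0.0159167.
Level-payment amortization: P = B₀·r / (1 − (1+r)^(−n)) = 2950.00·0.0159167 / (1 − 1.01592^(−30)).
Denominator 1 − (1+r)^(−30) = 0.377330715.
P = 46.9542 / 0.377330715 ≈ 124.44.

£124.44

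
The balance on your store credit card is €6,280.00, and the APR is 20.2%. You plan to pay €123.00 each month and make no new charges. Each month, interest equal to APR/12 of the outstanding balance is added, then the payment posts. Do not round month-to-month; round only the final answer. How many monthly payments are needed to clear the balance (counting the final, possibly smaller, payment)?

118 months

Monthly rate r = 20.2%/12 = 1.68333% = 0.0168333.
Recurrence: B ← B·(1+r) − €123.00.
Month 1: interest €105.71; balance after payment €6,262.71.
Month 2: interest €105.42; balance after payment €6,245.14.
Closed form: n = −ln(1 − rB₀/P)/ln(1+r) = −ln(0.14054)/ln(1.01683) ≈ 117.548, so the balance reaches zero during payment 118.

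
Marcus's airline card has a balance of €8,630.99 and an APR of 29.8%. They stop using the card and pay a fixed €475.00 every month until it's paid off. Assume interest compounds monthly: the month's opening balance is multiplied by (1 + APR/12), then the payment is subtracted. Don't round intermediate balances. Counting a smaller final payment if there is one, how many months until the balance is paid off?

Monthly rate r = 29.8%/12 = 2.48333% = 0.0248333.
Recurrence: B ← B·(1+r) − €475.00.
Month 1: interest €214.34; balance after payment €8,370.33.
Month 2: interest €207.86; balance after payment €8,103.19.
Closed form: n = −ln(1 − rB₀/P)/ln(1+r) = −ln(0.54877)/ln(1.02483) ≈ 24.463, so the balance reaches zero during payment 25.

25 months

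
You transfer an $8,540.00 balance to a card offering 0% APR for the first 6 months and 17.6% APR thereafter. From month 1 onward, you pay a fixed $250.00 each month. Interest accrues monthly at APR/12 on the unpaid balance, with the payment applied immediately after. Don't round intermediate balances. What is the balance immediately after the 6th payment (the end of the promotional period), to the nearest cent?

Promo months 1–6 at r₀ = 0%/12 = 0; months 7+ at r₁ = 17.6%/12 = 0.0146667.
After month 6 (no interest yet): B = $8,540.00 − 6·$250.00 = $7,040.00.

$7,040.00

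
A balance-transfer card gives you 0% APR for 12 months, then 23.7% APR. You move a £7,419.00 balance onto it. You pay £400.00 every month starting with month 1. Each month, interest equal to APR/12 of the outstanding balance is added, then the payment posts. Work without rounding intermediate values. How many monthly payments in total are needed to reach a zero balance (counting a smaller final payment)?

Promo months 1–12 at r₀ = 0%/12 = 0; months 13+ at r₁ = 23.7%/12 = 0.01975.
After month 12 (no interest yet): B = £7,419.00 − 12·£400.00 = £2,619.00.
Then at r₁ with £400.00/mo: n₂ = −ln(1 − r₁·B/P)/ln(1+r₁) ≈ 7.08 → 8 more payments.

20 payments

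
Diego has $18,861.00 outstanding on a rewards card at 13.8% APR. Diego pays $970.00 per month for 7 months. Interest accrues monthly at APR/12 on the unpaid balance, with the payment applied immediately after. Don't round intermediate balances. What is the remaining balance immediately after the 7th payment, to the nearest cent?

$13,403.91

Monthly rate r = 13.8%/12 = 1.15% = 0.0115.
Each month: B ← B·(1+r) − $970.00.
Month 1: interest $216.90; balance after payment $18,107.90.
Month 2: interest $208.24; balance after payment $17,346.14.
Month 3: interest $199.48; balance after payment $16,575.62.
Month 4: interest $190.62; balance after payment $15,796.24.
Month 5: interest $181.66; balance after payment $15,007.90.
Month 6: interest $172.59; balance after payment $14,210.49.
Month 7: interest $163.42; balance after payment $13,403.91.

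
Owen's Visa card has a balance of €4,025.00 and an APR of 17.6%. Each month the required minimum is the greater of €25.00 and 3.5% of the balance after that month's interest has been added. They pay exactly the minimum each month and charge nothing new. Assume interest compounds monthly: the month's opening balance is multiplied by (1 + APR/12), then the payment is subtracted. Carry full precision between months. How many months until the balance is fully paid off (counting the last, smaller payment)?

Monthly rate r = 17.6%/12 = 1.46667% = 0.0146667.
While 3.5% of the post-interest balance exceeds €25.00, each month B ← (B·(1+r))·(1 − 0.035), i.e. B shrinks by the factor (1+r)·0.965 = 0.97915.
This holds for months 1–83. Entering month 84 the balance is €700.45; 3.5% of the post-interest balance is now below €25.00, so the flat €25.00 minimum applies from here.
From month 84 a fixed €25.00 at rate r clears €700.45 in 37 more payments. Total: 83 + 37 = 120 months.

120 months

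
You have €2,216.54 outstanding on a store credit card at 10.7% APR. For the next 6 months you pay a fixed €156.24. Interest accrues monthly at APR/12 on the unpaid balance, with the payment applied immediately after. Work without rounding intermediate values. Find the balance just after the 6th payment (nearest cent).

Monthly rate r = 10.7%/12 = 0.891667% = 0.00891667.
Each month: B ← B·(1+r) − €156.24.
Month 1: interest €19.76; balance after payment €2,080.06.
Month 2: interest €18.55; balance after payment €1,942.37.
Month 3: interest €17.32; balance after payment €1,803.45.
Month 4: interest €16.08; balance after payment €1,663.29.
Month 5: interest €14.83; balance after payment €1,521.88.
Month 6: interest €13.57; balance after payment €1,379.21.

€1,379.21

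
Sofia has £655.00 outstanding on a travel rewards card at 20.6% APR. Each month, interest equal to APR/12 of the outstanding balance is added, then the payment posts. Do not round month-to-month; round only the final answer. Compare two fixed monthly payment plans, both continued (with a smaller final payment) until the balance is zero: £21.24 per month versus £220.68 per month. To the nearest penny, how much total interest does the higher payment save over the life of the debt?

Monthly rate r = 20.6%/12 = 1.71667% = 0.0171667.
At £21.24/mo: n = ⌈−ln(1 − rB₀/P)/ln(1+r)⌉ = 45 payments (last £6.02); total interest = total paid − £655.00 = £285.58.
At £220.68/mo: 4 payments (last £16.12); total interest £23.16.
Interest saved = £285.58 − £23.16 = £262.42.

£262.42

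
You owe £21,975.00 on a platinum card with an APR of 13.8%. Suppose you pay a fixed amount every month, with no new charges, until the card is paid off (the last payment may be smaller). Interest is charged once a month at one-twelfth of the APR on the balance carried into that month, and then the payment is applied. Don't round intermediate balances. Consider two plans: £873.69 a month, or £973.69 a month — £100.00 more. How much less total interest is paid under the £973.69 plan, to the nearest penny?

Monthly rate r = 13.8%/12 = 1.15% = 0.0115.
At £873.69/mo: n = ⌈−ln(1 − rB₀/P)/ln(1+r)⌉ = 30 payments (last £751.99); total interest = total paid − £21,975.00 = £4,114.00.
At £973.69/mo: 27 payments (last £272.87); total interest £3,613.81.
Interest saved = £4,114.00 − £3,613.81 = £500.19.

£500.19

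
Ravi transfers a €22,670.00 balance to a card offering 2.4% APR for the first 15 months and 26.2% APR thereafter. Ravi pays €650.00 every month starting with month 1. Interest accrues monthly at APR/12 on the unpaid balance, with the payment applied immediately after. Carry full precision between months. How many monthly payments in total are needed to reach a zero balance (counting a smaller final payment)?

43 payments

Promo months 1–15 at r₀ = 2.4%/12 = 0.002; months 16+ at r₁ = 26.2%/12 = 0.0218333.
After month 15: iterate B ← B·(1+r₀) − €650.00 for 15 months → €13,472.01.
Then at r₁ with €650.00/mo: n₂ = −ln(1 − r₁·B/P)/ln(1+r₁) ≈ 27.89 → 28 more payments.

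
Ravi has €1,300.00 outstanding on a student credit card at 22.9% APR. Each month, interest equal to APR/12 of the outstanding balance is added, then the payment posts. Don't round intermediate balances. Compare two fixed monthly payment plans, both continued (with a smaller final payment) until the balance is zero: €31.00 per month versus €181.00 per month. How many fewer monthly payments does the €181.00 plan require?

Monthly rate r = 22.9%/12 = 1.90833% = 0.0190833.
At €31.00/mo: n = ⌈−ln(1 − rB₀/P)/ln(1+r)⌉ = 86 payments (last €6.58); total interest = total paid − €1,300.00 = €1,341.58.
At €181.00/mo: 8 payments (last €144.75); total interest €111.75.
Payments saved = 86 − 8 = 78.

78 fewer payments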